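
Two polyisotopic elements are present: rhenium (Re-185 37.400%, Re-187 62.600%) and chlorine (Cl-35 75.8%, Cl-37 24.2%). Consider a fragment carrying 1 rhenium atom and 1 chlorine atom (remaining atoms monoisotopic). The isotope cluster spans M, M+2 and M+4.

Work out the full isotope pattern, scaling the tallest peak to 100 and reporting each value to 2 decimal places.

50.17 : 100.00 : 26.81

Rhenium pattern (n=1): 0.3740 : 0.6260
Chlorine pattern (n=1): 0.7580 : 0.2420
Convolve the two distributions (both contribute in 2-u steps):
  M: 0.3740×0.7580 = 0.283492
  M+2: 0.3740×0.2420 + 0.6260×0.7580 = 0.565016
  M+4: 0.6260×0.2420 = 0.151492
Scale to base peak (0.565016) = 100: 50.17 : 100.00 : 26.81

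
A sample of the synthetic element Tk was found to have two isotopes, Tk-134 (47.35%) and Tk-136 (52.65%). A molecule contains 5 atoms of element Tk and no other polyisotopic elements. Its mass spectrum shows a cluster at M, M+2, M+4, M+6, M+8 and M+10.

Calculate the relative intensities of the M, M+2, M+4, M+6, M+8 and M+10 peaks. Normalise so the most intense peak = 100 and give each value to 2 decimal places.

Expanding (0.4735 + 0.5265)^5:
P(M) = 0.4735^5 = 0.023801
P(M+2) = 5 × 0.4735^4 × 0.5265^1 = 0.132327
P(M+4) = 10 × 0.4735^3 × 0.5265^2 = 0.294277
P(M+6) = 10 × 0.4735^2 × 0.5265^3 = 0.327216
P(M+8) = 5 × 0.4735^1 × 0.5265^4 = 0.181921
P(M+10) = 0.5265^5 = 0.040457
The M+6 peak is largest (0.327216); scaling to 100 gives 7.27 : 40.44 : 89.93 : 100.00 : 55.60 : 12.36.

7.27 : 40.44 : 89.93 : 100.00 : 55.60 : 12.36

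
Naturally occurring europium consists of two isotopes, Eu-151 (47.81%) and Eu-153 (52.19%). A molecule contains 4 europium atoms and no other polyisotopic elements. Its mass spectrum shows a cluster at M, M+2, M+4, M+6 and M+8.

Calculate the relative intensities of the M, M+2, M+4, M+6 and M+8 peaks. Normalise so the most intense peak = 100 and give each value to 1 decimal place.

14.0 : 61.1 : 100.0 : 72.8 : 19.9

The 4 Eu atoms are independent, so intensities follow the terms of (0.4781 + 0.5219)^4.
P(M) = 0.4781^4 = 0.052249
P(M+2) = 4 × 0.4781^3 × 0.5219^1 = 0.228141
P(M+4) = 6 × 0.4781^2 × 0.5219^2 = 0.373563
P(M+6) = 4 × 0.4781^1 × 0.5219^3 = 0.271857
P(M+8) = 0.5219^4 = 0.074191
The M+4 peak is largest (0.373563); scaling to 100 gives 14.0 : 61.1 : 100.0 : 72.8 : 19.9.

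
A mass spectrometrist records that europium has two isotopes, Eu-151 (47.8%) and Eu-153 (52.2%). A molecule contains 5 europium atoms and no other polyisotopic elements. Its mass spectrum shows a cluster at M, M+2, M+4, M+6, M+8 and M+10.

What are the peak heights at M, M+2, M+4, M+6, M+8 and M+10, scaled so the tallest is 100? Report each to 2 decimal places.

7.68 : 41.93 : 91.57 : 100.00 : 54.60 : 11.93

The 5 Eu atoms are independent, so intensities follow the terms of (0.478 + 0.522)^5.
P(M) = 0.478^5 = 0.024954
P(M+2) = 5 × 0.478^4 × 0.522^1 = 0.136255
P(M+4) = 10 × 0.478^3 × 0.522^2 = 0.297594
P(M+6) = 10 × 0.478^2 × 0.522^3 = 0.324988
P(M+8) = 5 × 0.478^1 × 0.522^4 = 0.177452
P(M+10) = 0.522^5 = 0.038757
The M+6 peak is largest (0.324988); scaling to 100 gives 7.68 : 41.93 : 91.57 : 100.00 : 54.60 : 11.93.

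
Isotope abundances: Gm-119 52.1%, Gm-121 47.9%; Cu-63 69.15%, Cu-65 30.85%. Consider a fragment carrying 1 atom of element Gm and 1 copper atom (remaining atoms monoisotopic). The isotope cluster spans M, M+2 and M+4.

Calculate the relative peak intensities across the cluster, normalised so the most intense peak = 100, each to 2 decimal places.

Element Gm pattern (n=1): 0.5210 : 0.4790
Copper pattern (n=1): 0.6915 : 0.3085
Convolve the two distributions (both contribute in 2-u steps):
  M: 0.5210×0.6915 = 0.360272
  M+2: 0.5210×0.3085 + 0.4790×0.6915 = 0.491957
  M+4: 0.4790×0.3085 = 0.147772
Scale to base peak (0.491957) = 100: 73.23 : 100.00 : 30.04

73.23 : 100.00 : 30.04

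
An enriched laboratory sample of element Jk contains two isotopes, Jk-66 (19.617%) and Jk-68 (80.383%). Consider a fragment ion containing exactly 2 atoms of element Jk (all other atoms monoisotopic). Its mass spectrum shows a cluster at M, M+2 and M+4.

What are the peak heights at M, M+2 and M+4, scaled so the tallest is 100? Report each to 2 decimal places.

Each Jk atom is independently Jk-66 (p = 0.19617) or Jk-68 (q = 0.80383); the cluster is the binomial expansion (p + q)^2.
P(M) = 0.19617^2 = 0.038483
P(M+2) = 2 × 0.19617^1 × 0.80383^1 = 0.315375
P(M+4) = 0.80383^2 = 0.646143
The M+4 peak is largest (0.646143); scaling to 100 gives 5.96 : 48.81 : 100.00.

5.96 : 48.81 : 100.00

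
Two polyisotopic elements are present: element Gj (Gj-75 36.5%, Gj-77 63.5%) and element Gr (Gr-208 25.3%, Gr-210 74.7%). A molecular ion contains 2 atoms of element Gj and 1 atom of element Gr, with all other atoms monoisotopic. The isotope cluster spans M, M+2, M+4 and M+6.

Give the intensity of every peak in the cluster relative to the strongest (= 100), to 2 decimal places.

7.52 : 48.36 : 100.00 : 67.19

Element Gj pattern (n=2): 0.133225 : 0.46355 : 0.403225
Element Gr pattern (n=1): 0.2530 : 0.7470
Convolve the two distributions (both contribute in 2-u steps):
  M: 0.133225×0.2530 = 0.033706
  M+2: 0.133225×0.7470 + 0.46355×0.2530 = 0.216797
  M+4: 0.46355×0.7470 + 0.403225×0.2530 = 0.448288
  M+6: 0.403225×0.7470 = 0.301209
Scale to base peak (0.448288) = 100: 7.52 : 48.36 : 100.00 : 67.19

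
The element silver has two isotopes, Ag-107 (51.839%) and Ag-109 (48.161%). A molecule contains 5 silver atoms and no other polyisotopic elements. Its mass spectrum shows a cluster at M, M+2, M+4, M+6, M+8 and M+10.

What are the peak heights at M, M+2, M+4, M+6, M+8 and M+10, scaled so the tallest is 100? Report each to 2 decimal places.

11.59 : 53.82 : 100.00 : 92.90 : 43.16 : 8.02

Each Ag atom is independently Ag-107 (p = 0.51839) or Ag-109 (q = 0.48161); the cluster is the binomial expansion (p + q)^5.
P(M) = 0.51839^5 = 0.037435
P(M+2) = 5 × 0.51839^4 × 0.48161^1 = 0.173897
P(M+4) = 10 × 0.51839^3 × 0.48161^2 = 0.323118
P(M+6) = 10 × 0.51839^2 × 0.48161^3 = 0.300192
P(M+8) = 5 × 0.51839^1 × 0.48161^4 = 0.139447
P(M+10) = 0.48161^5 = 0.025911
The M+4 peak is largest (0.323118); scaling to 100 gives 11.59 : 53.82 : 100.00 : 92.90 : 43.16 : 8.02.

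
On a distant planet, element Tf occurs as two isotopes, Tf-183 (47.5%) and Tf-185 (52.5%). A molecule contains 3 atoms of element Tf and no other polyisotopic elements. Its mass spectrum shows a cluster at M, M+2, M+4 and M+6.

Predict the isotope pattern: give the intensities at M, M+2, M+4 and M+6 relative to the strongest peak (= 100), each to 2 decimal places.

27.29 : 90.48 : 100.00 : 36.84

The 3 Tf atoms are independent, so intensities follow the terms of (0.475 + 0.525)^3.
P(M) = 0.475^3 = 0.107172
P(M+2) = 3 × 0.475^2 × 0.525^1 = 0.355359
P(M+4) = 3 × 0.475^1 × 0.525^2 = 0.392766
P(M+6) = 0.525^3 = 0.144703
The M+4 peak is largest (0.392766); scaling to 100 gives 27.29 : 90.48 : 100.00 : 36.84.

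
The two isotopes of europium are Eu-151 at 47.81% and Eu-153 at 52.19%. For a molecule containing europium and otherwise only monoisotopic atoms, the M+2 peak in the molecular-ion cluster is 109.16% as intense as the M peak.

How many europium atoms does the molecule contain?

1

For n independent Eu atoms, I(M+2)/I(M) = n · (abundance Eu-153) / (abundance Eu-151) = n · 0.5219/0.4781.
n = 1.0916 × 0.4781/0.5219 = 1.00 ≈ 1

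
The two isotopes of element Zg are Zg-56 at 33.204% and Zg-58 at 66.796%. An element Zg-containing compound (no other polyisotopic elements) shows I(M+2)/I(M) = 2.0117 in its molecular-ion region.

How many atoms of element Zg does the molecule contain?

1

For n independent Zg atoms, I(M+2)/I(M) = n · (abundance Zg-58) / (abundance Zg-56) = n · 0.66796/0.33204.
n = 2.0117 × 0.33204/0.66796 = 1.00 ≈ 1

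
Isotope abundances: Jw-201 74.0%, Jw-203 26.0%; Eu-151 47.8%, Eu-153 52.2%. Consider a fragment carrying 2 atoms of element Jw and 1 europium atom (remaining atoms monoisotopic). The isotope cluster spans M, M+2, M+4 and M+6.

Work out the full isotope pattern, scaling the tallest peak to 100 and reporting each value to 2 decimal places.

55.72 : 100.00 : 49.64 : 7.51

Element Jw pattern (n=2): 0.5476 : 0.3848 : 0.0676
Europium pattern (n=1): 0.4780 : 0.5220
Convolve the two distributions (both contribute in 2-u steps):
  M: 0.5476×0.4780 = 0.261753
  M+2: 0.5476×0.5220 + 0.3848×0.4780 = 0.469782
  M+4: 0.3848×0.5220 + 0.0676×0.4780 = 0.233178
  M+6: 0.0676×0.5220 = 0.035287
Scale to base peak (0.469782) = 100: 55.72 : 100.00 : 49.64 : 7.51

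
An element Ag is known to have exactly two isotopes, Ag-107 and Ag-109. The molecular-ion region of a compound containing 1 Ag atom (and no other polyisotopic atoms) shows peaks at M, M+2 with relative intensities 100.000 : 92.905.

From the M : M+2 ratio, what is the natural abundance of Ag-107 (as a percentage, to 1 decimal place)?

51.8%

Let p = fractional abundance of Ag-107. I(M+2)/I(M) = [C(1,1)·p^0·(1−p)] / p^1 = 1·(1−p)/p = 92.905/100.000 = 0.9291
(1−p)/p = 0.9291/1 = 0.9291  ⇒  p = 1/(1 + 0.9291) = 0.5184
Ag-107: 51.8%, Ag-109: 48.2%.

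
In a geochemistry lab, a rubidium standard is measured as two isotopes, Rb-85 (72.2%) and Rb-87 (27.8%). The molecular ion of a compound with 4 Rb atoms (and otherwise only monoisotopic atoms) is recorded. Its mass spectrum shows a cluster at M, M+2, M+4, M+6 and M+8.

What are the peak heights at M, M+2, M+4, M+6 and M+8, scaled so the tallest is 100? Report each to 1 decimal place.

Expanding (0.722 + 0.278)^4:
P(M) = 0.722^4 = 0.271737
P(M+2) = 4 × 0.722^3 × 0.278^1 = 0.418520
P(M+4) = 6 × 0.722^2 × 0.278^2 = 0.241721
P(M+6) = 4 × 0.722^1 × 0.278^3 = 0.062049
P(M+8) = 0.278^4 = 0.005973
The M+2 peak is largest (0.418520); scaling to 100 gives 64.9 : 100.0 : 57.8 : 14.8 : 1.4.

64.9 : 100.0 : 57.8 : 14.8 : 1.4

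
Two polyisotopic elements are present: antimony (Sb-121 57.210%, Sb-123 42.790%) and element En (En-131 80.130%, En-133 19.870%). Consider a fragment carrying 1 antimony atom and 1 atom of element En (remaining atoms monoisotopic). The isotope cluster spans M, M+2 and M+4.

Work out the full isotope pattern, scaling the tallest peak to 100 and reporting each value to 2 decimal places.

Antimony pattern (n=1): 0.5721 : 0.4279
Element En pattern (n=1): 0.8013 : 0.1987
Convolve the two distributions (both contribute in 2-u steps):
  M: 0.5721×0.8013 = 0.458424
  M+2: 0.5721×0.1987 + 0.4279×0.8013 = 0.456553
  M+4: 0.4279×0.1987 = 0.085024
Scale to base peak (0.458424) = 100: 100.00 : 99.59 : 18.55

100.00 : 99.59 : 18.55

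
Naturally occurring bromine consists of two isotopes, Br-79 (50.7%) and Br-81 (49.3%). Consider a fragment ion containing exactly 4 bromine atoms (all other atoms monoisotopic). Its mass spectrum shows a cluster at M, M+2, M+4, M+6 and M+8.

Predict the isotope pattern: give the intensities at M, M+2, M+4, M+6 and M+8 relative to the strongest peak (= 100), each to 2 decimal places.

17.63 : 68.56 : 100.00 : 64.83 : 15.76

Each Br atom is independently Br-79 (p = 0.507) or Br-81 (q = 0.493); the cluster is the binomial expansion (p + q)^4.
P(M) = 0.507^4 = 0.066074
P(M+2) = 4 × 0.507^3 × 0.493^1 = 0.256999
P(M+4) = 6 × 0.507^2 × 0.493^2 = 0.374853
P(M+6) = 4 × 0.507^1 × 0.493^3 = 0.243001
P(M+8) = 0.493^4 = 0.059073
The M+4 peak is largest (0.374853); scaling to 100 gives 17.63 : 68.56 : 100.00 : 64.83 : 15.76.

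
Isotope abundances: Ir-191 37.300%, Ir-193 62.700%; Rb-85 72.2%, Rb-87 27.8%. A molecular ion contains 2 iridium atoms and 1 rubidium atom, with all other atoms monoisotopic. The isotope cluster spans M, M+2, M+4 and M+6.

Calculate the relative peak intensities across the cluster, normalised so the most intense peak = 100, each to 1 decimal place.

24.3 : 90.9 : 100.0 : 26.4

Iridium pattern (n=2): 0.139129 : 0.467742 : 0.393129
Rubidium pattern (n=1): 0.7220 : 0.2780
Convolve the two distributions (both contribute in 2-u steps):
  M: 0.139129×0.7220 = 0.100451
  M+2: 0.139129×0.2780 + 0.467742×0.7220 = 0.376388
  M+4: 0.467742×0.2780 + 0.393129×0.7220 = 0.413871
  M+6: 0.393129×0.2780 = 0.109290
Scale to base peak (0.413871) = 100: 24.3 : 90.9 : 100.0 : 26.4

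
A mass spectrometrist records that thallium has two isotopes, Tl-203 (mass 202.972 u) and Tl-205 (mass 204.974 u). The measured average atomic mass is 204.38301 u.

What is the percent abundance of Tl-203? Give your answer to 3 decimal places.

Let x be the fractional abundance of Tl-203; then Tl-205 has abundance 1 − x.
202.972·x + 204.974·(1 − x) = 204.38301
(202.972 − 204.974)·x = 204.38301 − 204.974
x = -0.59099 / -2.002 = 0.29520 → 29.520% Tl-203, 70.480% Tl-205.

29.520%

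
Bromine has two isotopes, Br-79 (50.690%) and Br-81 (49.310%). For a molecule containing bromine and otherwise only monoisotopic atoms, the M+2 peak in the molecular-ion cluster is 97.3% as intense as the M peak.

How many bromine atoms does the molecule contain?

With n Br atoms, P(M+2)/P(M) = C(n,1)·p^(n−1)q / p^n = n·q/p = n · 0.49310/0.50690.
n = 0.973 × 0.50690/0.49310 = 1.00 ≈ 1

1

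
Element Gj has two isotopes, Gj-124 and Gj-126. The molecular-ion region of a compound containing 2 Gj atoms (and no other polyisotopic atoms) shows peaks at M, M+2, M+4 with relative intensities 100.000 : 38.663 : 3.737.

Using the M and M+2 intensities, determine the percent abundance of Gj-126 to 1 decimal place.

16.2%

Let p = fractional abundance of Gj-124. I(M+2)/I(M) = [C(2,1)·p^1·(1−p)] / p^2 = 2·(1−p)/p = 38.663/100.000 = 0.3866
(1−p)/p = 0.3866/2 = 0.1933  ⇒  p = 1/(1 + 0.1933) = 0.8380
Gj-124: 83.8%, Gj-126: 16.2%.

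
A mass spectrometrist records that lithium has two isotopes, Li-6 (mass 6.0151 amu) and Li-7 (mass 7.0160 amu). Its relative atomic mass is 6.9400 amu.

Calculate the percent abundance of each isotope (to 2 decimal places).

Li-6: 7.59%, Li-7: 92.41%

Writing the weighted mean with unknown fraction x of Li-6:
6.0151·x + 7.0160·(1 − x) = 6.9400
(6.0151 − 7.0160)·x = 6.9400 − 7.0160
x = -0.0760 / -1.0009 = 0.07593 → 7.59% Li-6, 92.41% Li-7.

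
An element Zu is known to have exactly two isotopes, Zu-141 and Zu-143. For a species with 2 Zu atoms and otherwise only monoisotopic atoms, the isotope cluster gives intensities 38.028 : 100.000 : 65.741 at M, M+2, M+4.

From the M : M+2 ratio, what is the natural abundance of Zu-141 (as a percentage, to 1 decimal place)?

43.2%

Let p = fractional abundance of Zu-141. I(M+2)/I(M) = [C(2,1)·p^1·(1−p)] / p^2 = 2·(1−p)/p = 100.000/38.028 = 2.6296
(1−p)/p = 2.6296/2 = 1.3148  ⇒  p = 1/(1 + 1.3148) = 0.4320
Zu-141: 43.2%, Zu-143: 56.8%.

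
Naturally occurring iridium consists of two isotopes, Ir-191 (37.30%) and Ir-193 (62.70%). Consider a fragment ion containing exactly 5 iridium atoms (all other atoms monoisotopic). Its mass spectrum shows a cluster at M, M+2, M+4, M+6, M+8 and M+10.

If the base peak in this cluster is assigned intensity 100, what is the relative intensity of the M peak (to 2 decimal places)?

Term probabilities: M 0.0072, M+2 0.0607, M+4 0.2040, M+6 0.3429, M+8 0.2882, M+10 0.0969. Base peak = M+6.
P(M+6) = C(5,3) × 0.3730^2 × 0.6270^3 = 10 × 0.139129 × 0.24649188 = 0.342942 (base)
P(M) = C(5,0) × 0.3730^5 × 0.6270^0 = 1 × 0.00722012 × 1.0000 = 0.007220
Relative intensity = 0.007220 / 0.342942 × 100 = 2.11

2.11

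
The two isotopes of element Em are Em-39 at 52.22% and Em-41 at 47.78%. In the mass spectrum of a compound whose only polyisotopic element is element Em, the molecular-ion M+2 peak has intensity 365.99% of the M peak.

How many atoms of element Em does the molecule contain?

4

With n Em atoms, P(M+2)/P(M) = C(n,1)·p^(n−1)q / p^n = n·q/p = n · 0.4778/0.5222.
n = 3.6599 × 0.5222/0.4778 = 4.00 ≈ 4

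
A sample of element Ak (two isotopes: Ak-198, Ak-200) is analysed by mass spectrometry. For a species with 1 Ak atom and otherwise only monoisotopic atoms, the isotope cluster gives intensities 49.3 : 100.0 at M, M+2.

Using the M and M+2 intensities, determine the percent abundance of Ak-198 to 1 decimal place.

33.0%

Write p for the Ak-198 fraction. I(M+2)/I(M) = [C(1,1)·p^0·(1−p)] / p^1 = 1·(1−p)/p = 100.0/49.3 = 2.0284
(1−p)/p = 2.0284/1 = 2.0284  ⇒  p = 1/(1 + 2.0284) = 0.3302
Ak-198: 33.0%, Ak-200: 67.0%.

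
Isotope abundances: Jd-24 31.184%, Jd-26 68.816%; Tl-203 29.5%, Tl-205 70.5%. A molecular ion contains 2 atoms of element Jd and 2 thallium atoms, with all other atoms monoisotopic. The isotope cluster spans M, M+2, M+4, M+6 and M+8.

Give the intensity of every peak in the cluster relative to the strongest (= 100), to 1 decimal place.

Element Jd pattern (n=2): 0.09724419 : 0.42919163 : 0.47356419
Thallium pattern (n=2): 0.087025 : 0.41595 : 0.497025
Convolve the two distributions (both contribute in 2-u steps):
  M: 0.09724419×0.087025 = 0.008463
  M+2: 0.09724419×0.41595 + 0.42919163×0.087025 = 0.077799
  M+4: 0.09724419×0.497025 + 0.42919163×0.41595 + 0.47356419×0.087025 = 0.268067
  M+6: 0.42919163×0.497025 + 0.47356419×0.41595 = 0.410298
  M+8: 0.47356419×0.497025 = 0.235373
Scale to base peak (0.410298) = 100: 2.1 : 19.0 : 65.3 : 100.0 : 57.4

2.1 : 19.0 : 65.3 : 100.0 : 57.4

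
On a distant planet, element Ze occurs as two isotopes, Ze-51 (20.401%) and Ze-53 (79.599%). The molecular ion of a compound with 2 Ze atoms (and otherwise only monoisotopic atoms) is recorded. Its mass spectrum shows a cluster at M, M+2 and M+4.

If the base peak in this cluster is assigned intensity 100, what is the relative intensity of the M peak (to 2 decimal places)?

Binomial terms of (0.20401 + 0.79599)^2: M 0.0416, M+2 0.3248, M+4 0.6336 → M+4 is the base peak.
P(M+4) = C(2,2) × 0.20401^0 × 0.79599^2 = 1 × 1.0000 × 0.63360008 = 0.633600 (base)
P(M) = C(2,0) × 0.20401^2 × 0.79599^0 = 1 × 0.04162008 × 1.0000 = 0.041620
Relative intensity = 0.041620 / 0.633600 × 100 = 6.57

6.57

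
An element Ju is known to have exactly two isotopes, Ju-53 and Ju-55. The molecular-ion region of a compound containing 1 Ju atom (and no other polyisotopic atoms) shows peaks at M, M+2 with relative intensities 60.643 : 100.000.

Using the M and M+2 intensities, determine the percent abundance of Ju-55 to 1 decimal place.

If p is the fraction of Ju that is Ju-53, then I(M+2)/I(M) = [C(1,1)·p^0·(1−p)] / p^1 = 1·(1−p)/p = 100.000/60.643 = 1.6490
(1−p)/p = 1.6490/1 = 1.6490  ⇒  p = 1/(1 + 1.6490) = 0.3775
Ju-53: 37.8%, Ju-55: 62.2%.

62.2%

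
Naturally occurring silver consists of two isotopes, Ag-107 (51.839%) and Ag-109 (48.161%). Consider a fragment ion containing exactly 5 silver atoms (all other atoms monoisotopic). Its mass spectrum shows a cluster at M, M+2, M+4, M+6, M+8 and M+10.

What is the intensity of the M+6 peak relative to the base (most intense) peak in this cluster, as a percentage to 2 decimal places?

Term probabilities: M 0.0374, M+2 0.1739, M+4 0.3231, M+6 0.3002, M+8 0.1394, M+10 0.0259. Base peak = M+4.
P(M+4) = C(5,2) × 0.51839^3 × 0.48161^2 = 10 × 0.13930601 × 0.23194819 = 0.323118 (base)
P(M+6) = C(5,3) × 0.51839^2 × 0.48161^3 = 10 × 0.26872819 × 0.11170857 = 0.300192
Relative intensity = 0.300192 / 0.323118 × 100 = 92.90

92.90%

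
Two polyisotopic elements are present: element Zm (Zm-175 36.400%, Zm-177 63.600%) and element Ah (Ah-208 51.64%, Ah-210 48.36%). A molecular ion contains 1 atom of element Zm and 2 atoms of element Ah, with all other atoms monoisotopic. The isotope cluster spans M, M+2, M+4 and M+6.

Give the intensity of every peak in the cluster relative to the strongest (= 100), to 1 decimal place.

24.1 : 87.2 : 100.0 : 36.9

Element Zm pattern (n=1): 0.3640 : 0.6360
Element Ah pattern (n=2): 0.26666896 : 0.49946208 : 0.23386896
Convolve the two distributions (both contribute in 2-u steps):
  M: 0.3640×0.26666896 = 0.097068
  M+2: 0.3640×0.49946208 + 0.6360×0.26666896 = 0.351406
  M+4: 0.3640×0.23386896 + 0.6360×0.49946208 = 0.402786
  M+6: 0.6360×0.23386896 = 0.148741
Scale to base peak (0.402786) = 100: 24.1 : 87.2 : 100.0 : 36.9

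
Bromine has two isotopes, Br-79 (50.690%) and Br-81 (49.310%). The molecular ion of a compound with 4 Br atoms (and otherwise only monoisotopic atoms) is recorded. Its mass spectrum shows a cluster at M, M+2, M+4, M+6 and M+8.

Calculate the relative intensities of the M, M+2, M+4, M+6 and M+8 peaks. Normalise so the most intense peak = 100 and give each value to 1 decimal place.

Each Br atom is independently Br-79 (p = 0.50690) or Br-81 (q = 0.49310); the cluster is the binomial expansion (p + q)^4.
P(M) = 0.50690^4 = 0.066022
P(M+2) = 4 × 0.50690^3 × 0.49310^1 = 0.256899
P(M+4) = 6 × 0.50690^2 × 0.49310^2 = 0.374857
P(M+6) = 4 × 0.50690^1 × 0.49310^3 = 0.243101
P(M+8) = 0.49310^4 = 0.059121
The M+4 peak is largest (0.374857); scaling to 100 gives 17.6 : 68.5 : 100.0 : 64.9 : 15.8.

17.6 : 68.5 : 100.0 : 64.9 : 15.8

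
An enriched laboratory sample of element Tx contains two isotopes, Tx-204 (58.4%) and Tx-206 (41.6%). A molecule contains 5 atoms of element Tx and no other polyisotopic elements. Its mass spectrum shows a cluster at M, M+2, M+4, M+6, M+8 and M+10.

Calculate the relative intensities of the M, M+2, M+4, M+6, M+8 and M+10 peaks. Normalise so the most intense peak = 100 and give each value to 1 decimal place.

19.7 : 70.2 : 100.0 : 71.2 : 25.4 : 3.6

The 5 Tx atoms are independent, so intensities follow the terms of (0.584 + 0.416)^5.
P(M) = 0.584^5 = 0.067930
P(M+2) = 5 × 0.584^4 × 0.416^1 = 0.241944
P(M+4) = 10 × 0.584^3 × 0.416^2 = 0.344687
P(M+6) = 10 × 0.584^2 × 0.416^3 = 0.245531
P(M+8) = 5 × 0.584^1 × 0.416^4 = 0.087449
P(M+10) = 0.416^5 = 0.012459
The M+4 peak is largest (0.344687); scaling to 100 gives 19.7 : 70.2 : 100.0 : 71.2 : 25.4 : 3.6.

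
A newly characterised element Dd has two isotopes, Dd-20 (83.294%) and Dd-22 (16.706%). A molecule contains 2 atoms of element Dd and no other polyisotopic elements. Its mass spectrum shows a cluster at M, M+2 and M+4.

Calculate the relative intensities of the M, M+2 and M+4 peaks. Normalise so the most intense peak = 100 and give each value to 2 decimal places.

100.00 : 40.11 : 4.02

The 2 Dd atoms are independent, so intensities follow the terms of (0.83294 + 0.16706)^2.
P(M) = 0.83294^2 = 0.693789
P(M+2) = 2 × 0.83294^1 × 0.16706^1 = 0.278302
P(M+4) = 0.16706^2 = 0.027909
The M peak is largest (0.693789); scaling to 100 gives 100.00 : 40.11 : 4.02.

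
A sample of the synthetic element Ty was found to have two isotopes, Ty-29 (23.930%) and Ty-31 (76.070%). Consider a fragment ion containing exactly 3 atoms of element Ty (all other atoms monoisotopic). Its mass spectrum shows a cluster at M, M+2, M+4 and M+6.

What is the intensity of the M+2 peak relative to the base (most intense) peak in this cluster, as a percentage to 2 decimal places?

(0.23930 + 0.76070)^3 gives M 0.0137, M+2 0.1307, M+4 0.4154, M+6 0.4402; the largest is M+6.
P(M+6) = C(3,3) × 0.23930^0 × 0.76070^3 = 1 × 1.0000 × 0.44019008 = 0.440190 (base)
P(M+2) = C(3,1) × 0.23930^2 × 0.76070^1 = 3 × 0.05726449 × 0.7607 = 0.130683
Relative intensity = 0.130683 / 0.440190 × 100 = 29.69

29.69%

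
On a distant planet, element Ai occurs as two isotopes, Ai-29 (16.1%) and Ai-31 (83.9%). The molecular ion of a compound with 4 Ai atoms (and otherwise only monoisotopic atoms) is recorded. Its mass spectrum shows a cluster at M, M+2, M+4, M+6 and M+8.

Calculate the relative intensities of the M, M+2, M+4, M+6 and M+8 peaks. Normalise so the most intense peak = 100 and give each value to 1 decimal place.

0.1 : 2.8 : 22.1 : 76.8 : 100.0

Expanding (0.161 + 0.839)^4:
P(M) = 0.161^4 = 0.000672
P(M+2) = 4 × 0.161^3 × 0.839^1 = 0.014006
P(M+4) = 6 × 0.161^2 × 0.839^2 = 0.109478
P(M+6) = 4 × 0.161^1 × 0.839^3 = 0.380340
P(M+8) = 0.839^4 = 0.495505
The M+8 peak is largest (0.495505); scaling to 100 gives 0.1 : 2.8 : 22.1 : 76.8 : 100.0.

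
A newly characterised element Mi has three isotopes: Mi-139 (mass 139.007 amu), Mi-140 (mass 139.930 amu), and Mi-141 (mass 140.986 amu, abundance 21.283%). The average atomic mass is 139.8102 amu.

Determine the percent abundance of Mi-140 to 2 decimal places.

The remaining 78.717% is split between Mi-139 (fraction x) and Mi-140 (fraction 0.78717 − x).
Substituting: 139.007x + 139.930(0.78717 − x) = 109.80414962
(139.007 − 139.930)x = -0.34454848  ⇒  x = 0.37329, y = 0.41388
Mi-139: 37.33%, Mi-140: 41.39%.

41.39%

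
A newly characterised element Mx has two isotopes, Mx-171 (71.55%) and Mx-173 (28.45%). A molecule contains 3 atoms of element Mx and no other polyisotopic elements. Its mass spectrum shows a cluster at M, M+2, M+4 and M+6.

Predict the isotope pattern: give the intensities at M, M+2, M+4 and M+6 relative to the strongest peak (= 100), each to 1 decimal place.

The 3 Mx atoms are independent, so intensities follow the terms of (0.7155 + 0.2845)^3.
P(M) = 0.7155^3 = 0.366293
P(M+2) = 3 × 0.7155^2 × 0.2845^1 = 0.436941
P(M+4) = 3 × 0.7155^1 × 0.2845^2 = 0.173738
P(M+6) = 0.2845^3 = 0.023028
The M+2 peak is largest (0.436941); scaling to 100 gives 83.8 : 100.0 : 39.8 : 5.3.

83.8 : 100.0 : 39.8 : 5.3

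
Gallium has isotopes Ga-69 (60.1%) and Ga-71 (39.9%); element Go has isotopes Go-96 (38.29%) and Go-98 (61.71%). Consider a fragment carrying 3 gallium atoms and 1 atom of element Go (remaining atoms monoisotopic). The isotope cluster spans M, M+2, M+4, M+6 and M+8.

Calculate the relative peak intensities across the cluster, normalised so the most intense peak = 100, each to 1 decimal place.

Gallium pattern (n=3): 0.2170818 : 0.4323576 : 0.2870394 : 0.0635212
Element Go pattern (n=1): 0.3829 : 0.6171
Convolve the two distributions (both contribute in 2-u steps):
  M: 0.2170818×0.3829 = 0.083121
  M+2: 0.2170818×0.6171 + 0.4323576×0.3829 = 0.299511
  M+4: 0.4323576×0.6171 + 0.2870394×0.3829 = 0.376715
  M+6: 0.2870394×0.6171 + 0.0635212×0.3829 = 0.201454
  M+8: 0.0635212×0.6171 = 0.039199
Scale to base peak (0.376715) = 100: 22.1 : 79.5 : 100.0 : 53.5 : 10.4

22.1 : 79.5 : 100.0 : 53.5 : 10.4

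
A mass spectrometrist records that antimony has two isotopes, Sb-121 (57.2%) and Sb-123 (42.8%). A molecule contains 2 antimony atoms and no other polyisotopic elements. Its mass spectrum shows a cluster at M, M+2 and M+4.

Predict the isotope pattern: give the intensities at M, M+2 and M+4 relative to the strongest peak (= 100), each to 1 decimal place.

66.8 : 100.0 : 37.4

Expanding (0.572 + 0.428)^2:
P(M) = 0.572^2 = 0.327184
P(M+2) = 2 × 0.572^1 × 0.428^1 = 0.489632
P(M+4) = 0.428^2 = 0.183184
The M+2 peak is largest (0.489632); scaling to 100 gives 66.8 : 100.0 : 37.4.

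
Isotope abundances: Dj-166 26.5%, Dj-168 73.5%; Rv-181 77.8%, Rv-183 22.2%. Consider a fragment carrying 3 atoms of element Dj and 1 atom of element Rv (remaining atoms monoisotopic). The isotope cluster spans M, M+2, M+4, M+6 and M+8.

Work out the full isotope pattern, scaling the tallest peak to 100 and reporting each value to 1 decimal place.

Element Dj pattern (n=3): 0.01860963 : 0.15484613 : 0.42947887 : 0.39706537
Element Rv pattern (n=1): 0.7780 : 0.2220
Convolve the two distributions (both contribute in 2-u steps):
  M: 0.01860963×0.7780 = 0.014478
  M+2: 0.01860963×0.2220 + 0.15484613×0.7780 = 0.124602
  M+4: 0.15484613×0.2220 + 0.42947887×0.7780 = 0.368510
  M+6: 0.42947887×0.2220 + 0.39706537×0.7780 = 0.404261
  M+8: 0.39706537×0.2220 = 0.088149
Scale to base peak (0.404261) = 100: 3.6 : 30.8 : 91.2 : 100.0 : 21.8

3.6 : 30.8 : 91.2 : 100.0 : 21.8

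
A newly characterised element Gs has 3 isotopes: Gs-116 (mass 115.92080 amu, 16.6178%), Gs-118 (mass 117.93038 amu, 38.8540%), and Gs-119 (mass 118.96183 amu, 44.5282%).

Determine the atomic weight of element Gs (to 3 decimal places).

Weight each isotope mass by its fractional abundance: 0.166178 × 115.92080 + 0.388540 × 117.93038 + 0.445282 × 118.96183
= 19.263487 + 45.820670 + 52.971562 = 118.055719 amu

118.056 amu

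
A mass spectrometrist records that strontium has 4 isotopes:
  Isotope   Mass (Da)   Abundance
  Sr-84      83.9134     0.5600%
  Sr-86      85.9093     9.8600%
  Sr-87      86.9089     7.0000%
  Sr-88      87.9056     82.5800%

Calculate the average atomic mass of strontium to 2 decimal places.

Average mass = Σ (abundance × isotope mass) = 0.005600 × 83.9134 + 0.098600 × 85.9093 + 0.070000 × 86.9089 + 0.825800 × 87.9056
= 0.46992 + 8.47066 + 6.08362 + 72.59244 = 87.61664 Da

87.62 Da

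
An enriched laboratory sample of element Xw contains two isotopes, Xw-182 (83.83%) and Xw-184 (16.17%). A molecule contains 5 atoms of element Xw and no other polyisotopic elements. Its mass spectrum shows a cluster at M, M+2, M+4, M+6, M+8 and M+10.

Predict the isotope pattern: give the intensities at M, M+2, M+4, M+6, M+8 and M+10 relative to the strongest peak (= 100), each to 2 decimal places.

Each Xw atom is independently Xw-182 (p = 0.8383) or Xw-184 (q = 0.1617); the cluster is the binomial expansion (p + q)^5.
P(M) = 0.8383^5 = 0.413997
P(M+2) = 5 × 0.8383^4 × 0.1617^1 = 0.399280
P(M+4) = 10 × 0.8383^3 × 0.1617^2 = 0.154035
P(M+6) = 10 × 0.8383^2 × 0.1617^3 = 0.029712
P(M+8) = 5 × 0.8383^1 × 0.1617^4 = 0.002866
P(M+10) = 0.1617^5 = 0.000111
The M peak is largest (0.413997); scaling to 100 gives 100.00 : 96.45 : 37.21 : 7.18 : 0.69 : 0.03.

100.00 : 96.45 : 37.21 : 7.18 : 0.69 : 0.03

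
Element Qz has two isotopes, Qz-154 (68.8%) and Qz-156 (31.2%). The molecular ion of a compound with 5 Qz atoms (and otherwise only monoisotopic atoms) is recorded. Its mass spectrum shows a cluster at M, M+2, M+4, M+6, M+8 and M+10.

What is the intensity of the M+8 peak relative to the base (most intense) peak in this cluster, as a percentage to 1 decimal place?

9.3%

Binomial terms of (0.688 + 0.312)^5: M 0.1541, M+2 0.3495, M+4 0.3170, M+6 0.1438, M+8 0.0326, M+10 0.0030 → M+2 is the base peak.
P(M+2) = C(5,1) × 0.688^4 × 0.312^1 = 5 × 0.22405454 × 0.3120 = 0.349525 (base)
P(M+8) = C(5,4) × 0.688^1 × 0.312^4 = 5 × 0.6880 × 0.00947585 = 0.032597
Relative intensity = 0.032597 / 0.349525 × 100 = 9.3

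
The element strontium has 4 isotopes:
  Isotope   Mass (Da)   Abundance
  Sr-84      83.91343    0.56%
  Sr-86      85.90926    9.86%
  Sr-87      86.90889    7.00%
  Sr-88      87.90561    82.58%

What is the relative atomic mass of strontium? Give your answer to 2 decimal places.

Ar = Σ fᵢ·mᵢ = 0.0056 × 83.91343 + 0.0986 × 85.90926 + 0.0700 × 86.90889 + 0.8258 × 87.90561
= 0.469915 + 8.470653 + 6.083622 + 72.592453 = 87.616643 Da

87.62 Da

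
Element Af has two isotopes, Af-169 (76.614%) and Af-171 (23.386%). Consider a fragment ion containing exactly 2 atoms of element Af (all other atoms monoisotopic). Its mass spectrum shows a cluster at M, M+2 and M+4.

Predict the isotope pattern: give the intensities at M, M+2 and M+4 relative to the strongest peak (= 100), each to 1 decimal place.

The 2 Af atoms are independent, so intensities follow the terms of (0.76614 + 0.23386)^2.
P(M) = 0.76614^2 = 0.586970
P(M+2) = 2 × 0.76614^1 × 0.23386^1 = 0.358339
P(M+4) = 0.23386^2 = 0.054690
The M peak is largest (0.586970); scaling to 100 gives 100.0 : 61.0 : 9.3.

100.0 : 61.0 : 9.3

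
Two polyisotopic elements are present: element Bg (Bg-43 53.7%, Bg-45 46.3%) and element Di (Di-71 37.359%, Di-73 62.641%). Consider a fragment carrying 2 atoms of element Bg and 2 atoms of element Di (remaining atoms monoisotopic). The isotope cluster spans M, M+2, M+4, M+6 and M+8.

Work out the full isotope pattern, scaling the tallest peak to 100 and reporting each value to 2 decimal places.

10.71 : 54.38 : 100.00 : 78.62 : 22.38

Element Bg pattern (n=2): 0.288369 : 0.497262 : 0.214369
Element Di pattern (n=2): 0.13956949 : 0.46804102 : 0.39238949
Convolve the two distributions (both contribute in 2-u steps):
  M: 0.288369×0.13956949 = 0.040248
  M+2: 0.288369×0.46804102 + 0.497262×0.13956949 = 0.204371
  M+4: 0.288369×0.39238949 + 0.497262×0.46804102 + 0.214369×0.13956949 = 0.375811
  M+6: 0.497262×0.39238949 + 0.214369×0.46804102 = 0.295454
  M+8: 0.214369×0.39238949 = 0.084116
Scale to base peak (0.375811) = 100: 10.71 : 54.38 : 100.00 : 78.62 : 22.38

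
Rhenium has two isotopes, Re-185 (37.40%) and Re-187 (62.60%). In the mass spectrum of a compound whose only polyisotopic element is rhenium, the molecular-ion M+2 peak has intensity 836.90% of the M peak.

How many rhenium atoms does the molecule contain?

5

With n Re atoms, P(M+2)/P(M) = C(n,1)·p^(n−1)q / p^n = n·q/p = n · 0.6260/0.3740.
n = 8.3690 × 0.3740/0.6260 = 5.00 ≈ 5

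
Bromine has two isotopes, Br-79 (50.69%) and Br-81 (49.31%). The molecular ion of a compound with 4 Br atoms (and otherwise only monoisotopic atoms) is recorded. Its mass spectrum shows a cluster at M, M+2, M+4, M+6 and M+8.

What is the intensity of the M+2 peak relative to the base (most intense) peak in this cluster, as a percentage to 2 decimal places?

Binomial terms of (0.5069 + 0.4931)^4: M 0.0660, M+2 0.2569, M+4 0.3749, M+6 0.2431, M+8 0.0591 → M+4 is the base peak.
P(M+4) = C(4,2) × 0.5069^2 × 0.4931^2 = 6 × 0.25694761 × 0.24314761 = 0.374857 (base)
P(M+2) = C(4,1) × 0.5069^3 × 0.4931^1 = 4 × 0.13024674 × 0.4931 = 0.256899
Relative intensity = 0.256899 / 0.374857 × 100 = 68.53

68.53%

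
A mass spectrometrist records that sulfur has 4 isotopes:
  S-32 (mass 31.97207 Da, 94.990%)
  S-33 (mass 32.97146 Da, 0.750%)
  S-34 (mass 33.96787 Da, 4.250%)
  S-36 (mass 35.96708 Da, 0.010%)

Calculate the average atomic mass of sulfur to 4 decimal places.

32.0648 Da

Ar = Σ fᵢ·mᵢ = 0.94990 × 31.97207 + 0.00750 × 32.97146 + 0.04250 × 33.96787 + 0.00010 × 35.96708
= 30.370269 + 0.247286 + 1.443634 + 0.003597 = 32.064786 Da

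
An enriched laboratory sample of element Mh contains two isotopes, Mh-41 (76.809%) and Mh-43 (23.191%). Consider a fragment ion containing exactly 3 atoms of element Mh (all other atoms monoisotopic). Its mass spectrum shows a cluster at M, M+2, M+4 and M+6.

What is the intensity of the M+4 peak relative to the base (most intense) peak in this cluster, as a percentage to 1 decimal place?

27.3%

Binomial terms of (0.76809 + 0.23191)^3: M 0.4531, M+2 0.4105, M+4 0.1239, M+6 0.0125 → M is the base peak.
P(M) = C(3,0) × 0.76809^3 × 0.23191^0 = 1 × 0.4531441 × 1.0000 = 0.453144 (base)
P(M+4) = C(3,2) × 0.76809^1 × 0.23191^2 = 3 × 0.76809 × 0.05378225 = 0.123929
Relative intensity = 0.123929 / 0.453144 × 100 = 27.3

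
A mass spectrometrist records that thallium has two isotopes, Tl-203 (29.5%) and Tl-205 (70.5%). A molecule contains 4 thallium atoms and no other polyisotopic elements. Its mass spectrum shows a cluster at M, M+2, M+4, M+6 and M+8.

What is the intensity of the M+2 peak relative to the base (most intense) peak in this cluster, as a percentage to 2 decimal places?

17.51%

Binomial terms of (0.295 + 0.705)^4: M 0.0076, M+2 0.0724, M+4 0.2595, M+6 0.4135, M+8 0.2470 → M+6 is the base peak.
P(M+6) = C(4,3) × 0.295^1 × 0.705^3 = 4 × 0.2950 × 0.35040263 = 0.413475 (base)
P(M+2) = C(4,1) × 0.295^3 × 0.705^1 = 4 × 0.02567237 × 0.7050 = 0.072396
Relative intensity = 0.072396 / 0.413475 × 100 = 17.51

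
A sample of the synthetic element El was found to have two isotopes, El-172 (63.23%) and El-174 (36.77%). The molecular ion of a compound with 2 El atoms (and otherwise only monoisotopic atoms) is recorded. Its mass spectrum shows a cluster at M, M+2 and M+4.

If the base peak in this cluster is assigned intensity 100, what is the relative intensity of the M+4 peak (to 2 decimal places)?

Term probabilities: M 0.3998, M+2 0.4650, M+4 0.1352. Base peak = M+2.
P(M+2) = C(2,1) × 0.6323^1 × 0.3677^1 = 2 × 0.6323 × 0.3677 = 0.464993 (base)
P(M+4) = C(2,2) × 0.6323^0 × 0.3677^2 = 1 × 1.0000 × 0.13520329 = 0.135203
Relative intensity = 0.135203 / 0.464993 × 100 = 29.08

29.08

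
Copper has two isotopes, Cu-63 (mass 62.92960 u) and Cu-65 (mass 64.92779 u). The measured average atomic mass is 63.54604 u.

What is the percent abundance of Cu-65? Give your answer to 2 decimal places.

Writing the weighted mean with unknown fraction x of Cu-63:
62.92960·x + 64.92779·(1 − x) = 63.54604
(62.92960 − 64.92779)·x = 63.54604 − 64.92779
x = -1.38175 / -1.99819 = 0.69150 → 69.15% Cu-63, 30.85% Cu-65.

30.85%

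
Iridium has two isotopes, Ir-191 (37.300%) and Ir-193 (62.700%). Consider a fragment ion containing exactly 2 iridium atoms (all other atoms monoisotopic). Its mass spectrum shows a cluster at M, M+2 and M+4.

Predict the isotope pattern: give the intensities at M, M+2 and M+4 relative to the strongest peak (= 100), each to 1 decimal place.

Expanding (0.37300 + 0.62700)^2:
P(M) = 0.37300^2 = 0.139129
P(M+2) = 2 × 0.37300^1 × 0.62700^1 = 0.467742
P(M+4) = 0.62700^2 = 0.393129
The M+2 peak is largest (0.467742); scaling to 100 gives 29.7 : 100.0 : 84.0.

29.7 : 100.0 : 84.0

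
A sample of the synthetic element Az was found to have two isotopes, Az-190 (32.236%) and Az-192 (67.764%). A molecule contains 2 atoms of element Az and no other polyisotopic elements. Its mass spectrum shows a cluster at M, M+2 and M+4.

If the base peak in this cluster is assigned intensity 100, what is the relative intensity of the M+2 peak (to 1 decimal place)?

95.1

(0.32236 + 0.67764)^2 gives M 0.1039, M+2 0.4369, M+4 0.4592; the largest is M+4.
P(M+4) = C(2,2) × 0.32236^0 × 0.67764^2 = 1 × 1.0000 × 0.45919597 = 0.459196 (base)
P(M+2) = C(2,1) × 0.32236^1 × 0.67764^1 = 2 × 0.32236 × 0.67764 = 0.436888
Relative intensity = 0.436888 / 0.459196 × 100 = 95.1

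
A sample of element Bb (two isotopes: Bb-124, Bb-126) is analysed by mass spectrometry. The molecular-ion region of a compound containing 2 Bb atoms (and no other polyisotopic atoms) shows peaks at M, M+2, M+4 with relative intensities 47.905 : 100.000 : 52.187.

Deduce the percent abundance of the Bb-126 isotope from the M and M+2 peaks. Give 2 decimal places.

51.07%

If p is the fraction of Bb that is Bb-124, then I(M+2)/I(M) = [C(2,1)·p^1·(1−p)] / p^2 = 2·(1−p)/p = 100.000/47.905 = 2.0875
(1−p)/p = 2.0875/2 = 1.0437  ⇒  p = 1/(1 + 1.0437) = 0.4893
Bb-124: 48.93%, Bb-126: 51.07%.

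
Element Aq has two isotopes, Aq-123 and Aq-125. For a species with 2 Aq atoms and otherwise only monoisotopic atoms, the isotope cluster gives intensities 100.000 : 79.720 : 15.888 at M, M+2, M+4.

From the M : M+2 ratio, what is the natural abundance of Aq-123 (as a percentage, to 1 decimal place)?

71.5%

Let p = fractional abundance of Aq-123. I(M+2)/I(M) = [C(2,1)·p^1·(1−p)] / p^2 = 2·(1−p)/p = 79.720/100.000 = 0.7972
(1−p)/p = 0.7972/2 = 0.3986  ⇒  p = 1/(1 + 0.3986) = 0.7150
Aq-123: 71.5%, Aq-125: 28.5%.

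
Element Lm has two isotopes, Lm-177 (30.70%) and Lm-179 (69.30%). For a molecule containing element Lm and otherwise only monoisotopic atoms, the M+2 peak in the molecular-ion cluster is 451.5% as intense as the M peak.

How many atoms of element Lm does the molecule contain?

With n Lm atoms, P(M+2)/P(M) = C(n,1)·p^(n−1)q / p^n = n·q/p = n · 0.6930/0.3070.
n = 4.515 × 0.3070/0.6930 = 2.00 ≈ 2

2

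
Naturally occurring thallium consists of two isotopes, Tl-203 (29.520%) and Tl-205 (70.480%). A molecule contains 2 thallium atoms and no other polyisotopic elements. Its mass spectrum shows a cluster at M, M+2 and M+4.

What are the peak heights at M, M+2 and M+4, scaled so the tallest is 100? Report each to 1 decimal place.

17.5 : 83.8 : 100.0

Each Tl atom is independently Tl-203 (p = 0.29520) or Tl-205 (q = 0.70480); the cluster is the binomial expansion (p + q)^2.
P(M) = 0.29520^2 = 0.087143
P(M+2) = 2 × 0.29520^1 × 0.70480^1 = 0.416114
P(M+4) = 0.70480^2 = 0.496743
The M+4 peak is largest (0.496743); scaling to 100 gives 17.5 : 83.8 : 100.0.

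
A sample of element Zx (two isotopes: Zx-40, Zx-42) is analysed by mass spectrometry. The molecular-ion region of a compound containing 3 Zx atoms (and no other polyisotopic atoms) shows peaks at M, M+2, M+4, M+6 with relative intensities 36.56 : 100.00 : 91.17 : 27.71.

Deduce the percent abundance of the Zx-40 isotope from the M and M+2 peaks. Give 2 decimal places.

Let p = fractional abundance of Zx-40. I(M+2)/I(M) = [C(3,1)·p^2·(1−p)] / p^3 = 3·(1−p)/p = 100.00/36.56 = 2.7352
(1−p)/p = 2.7352/3 = 0.9117  ⇒  p = 1/(1 + 0.9117) = 0.5231
Zx-40: 52.31%, Zx-42: 47.69%.

52.31%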